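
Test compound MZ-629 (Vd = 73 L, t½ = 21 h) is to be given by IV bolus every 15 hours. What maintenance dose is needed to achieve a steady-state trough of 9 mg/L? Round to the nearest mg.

τ/t½ = 15/21 ≈ 0.71429, so f = (1/2)^(15/21) ≈ 0.609507.
Cmin,ss = (D/Vd)·f/(1−f), so D = Cmin,ss·Vd·(1−f)/f.
D = 9 × 73 × (1−f)/f ≈ 9 × 73 × 0.64067 ≈ 420.92 mg.

421 mg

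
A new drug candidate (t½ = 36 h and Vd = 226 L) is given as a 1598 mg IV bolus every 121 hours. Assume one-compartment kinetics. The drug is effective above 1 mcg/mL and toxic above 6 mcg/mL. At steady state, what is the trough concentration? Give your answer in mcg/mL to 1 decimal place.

Over one 121-h interval, 121/36 ≈ 3.3611 half-lives elapse, leaving f ≈ 0.0973 of each dose.
Accumulation ratio R = 1/(1 − f) ≈ 1/0.9027 ≈ 1.1078.
Single-dose peak C₀ = D/Vd = 1598/226 ≈ 7.071 mcg/mL.
Cmax,ss = C₀/(1 − f) ≈ 7.071/0.9027 ≈ 7.833 mcg/mL.
One interval later, Cmin,ss = Cmax,ss·e^(−kτ) ≈ 7.833 × 0.0973 ≈ 0.762 mcg/mL.
Trough 0.8 mcg/mL vs MEC 1 mcg/mL: subtherapeutic.

0.8 mcg/mL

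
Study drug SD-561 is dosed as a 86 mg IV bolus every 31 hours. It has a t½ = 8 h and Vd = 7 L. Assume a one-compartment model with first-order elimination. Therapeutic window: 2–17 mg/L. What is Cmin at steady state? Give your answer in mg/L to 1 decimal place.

0.9 mg/L

τ/t½ = 31/8 ≈ 3.875, so fraction remaining f = (1/2)^(31/8) ≈ 0.0682.
Single-dose peak C₀ = D/Vd = 86/7 ≈ 12.286 mg/L.
Steady-state trough Cmin,ss = C₀·f/(1−f) ≈ 12.286 × 0.0682/0.9318 ≈ 0.899 mg/L.
Trough 0.9 mg/L vs MEC 2 mg/L: subtherapeutic.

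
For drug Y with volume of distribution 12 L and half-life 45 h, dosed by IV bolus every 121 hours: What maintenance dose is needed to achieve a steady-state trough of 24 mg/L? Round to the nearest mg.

1569 mg

τ/t½ = 121/45 ≈ 2.6889, so f = (1/2)^(121/45) ≈ 0.155083.
Cmin,ss = (D/Vd)·f/(1−f), so D = Cmin,ss·Vd·(1−f)/f.
D = 24 × 12 × (1−f)/f ≈ 24 × 12 × 5.44816 ≈ 1569.07 mg.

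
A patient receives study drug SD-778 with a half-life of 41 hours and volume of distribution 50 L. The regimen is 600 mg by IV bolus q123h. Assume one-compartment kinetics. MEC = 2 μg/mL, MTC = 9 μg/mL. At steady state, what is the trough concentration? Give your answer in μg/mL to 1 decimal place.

1.7 μg/mL

The dosing interval is 3 half-lives, so f = 2^(−3) = 0.125.
Accumulation ratio R = 1/(1 − f) = 1/0.875 = 8/7.
Single-dose peak C₀ = D/Vd = 600/50 = 12 μg/mL.
Steady-state peak Cmax,ss = C₀·R = 12 × 8/7 ≈ 13.714 μg/mL.
Steady-state trough Cmin,ss = Cmax,ss·f ≈ 13.714 × 0.125 ≈ 1.714 μg/mL.
Trough 1.7 μg/mL vs MEC 2 μg/mL: subtherapeutic.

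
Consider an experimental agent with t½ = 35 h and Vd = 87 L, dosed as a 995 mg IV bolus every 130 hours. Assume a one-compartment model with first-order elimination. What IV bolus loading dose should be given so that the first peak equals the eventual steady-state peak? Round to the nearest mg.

1077 mg

f = (1/2)^(130/35) ≈ 0.076188; accumulation ratio R = 1/(1−f) ≈ 1.08247.
Loading dose to hit Cmax,ss on first dose: D_load = D_maint·R ≈ 995 × 1.08247 ≈ 1077.06 mg.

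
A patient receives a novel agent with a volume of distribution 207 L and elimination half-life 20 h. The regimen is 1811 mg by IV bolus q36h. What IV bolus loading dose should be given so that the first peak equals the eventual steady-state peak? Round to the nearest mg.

f = (1/2)^(36/20) ≈ 0.287175; accumulation ratio R = 1/(1−f) ≈ 1.40287.
Loading dose to hit Cmax,ss on first dose: D_load = D_maint·R ≈ 1811 × 1.40287 ≈ 2540.60 mg.

2541 mg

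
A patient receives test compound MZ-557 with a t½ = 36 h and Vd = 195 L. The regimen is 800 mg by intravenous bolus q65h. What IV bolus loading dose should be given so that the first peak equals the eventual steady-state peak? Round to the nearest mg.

f = (1/2)^(65/36) ≈ 0.286071; accumulation ratio R = 1/(1−f) ≈ 1.40070.
Loading dose to hit Cmax,ss on first dose: D_load = D_maint·R ≈ 800 × 1.40070 ≈ 1120.56 mg.

1121 mg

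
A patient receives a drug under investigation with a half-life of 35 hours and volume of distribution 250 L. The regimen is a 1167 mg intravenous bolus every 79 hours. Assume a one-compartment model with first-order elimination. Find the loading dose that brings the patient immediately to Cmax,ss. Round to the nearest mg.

1476 mg

f = (1/2)^(79/35) ≈ 0.209186; accumulation ratio R = 1/(1−f) ≈ 1.26452.
Loading dose to hit Cmax,ss on first dose: D_load = D_maint·R ≈ 1167 × 1.26452 ≈ 1475.69 mg.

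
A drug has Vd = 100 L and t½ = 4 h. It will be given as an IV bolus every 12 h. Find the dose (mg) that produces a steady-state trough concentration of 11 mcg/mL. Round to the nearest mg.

7700 mg

τ/t½ = 12/4 ≈ 3, so f = (1/2)^(12/4) ≈ 0.125000.
Cmin,ss = (D/Vd)·f/(1−f), so D = Cmin,ss·Vd·(1−f)/f.
D = 11 × 100 × (1−f)/f ≈ 11 × 100 × 7.00000 ≈ 7700.00 mg.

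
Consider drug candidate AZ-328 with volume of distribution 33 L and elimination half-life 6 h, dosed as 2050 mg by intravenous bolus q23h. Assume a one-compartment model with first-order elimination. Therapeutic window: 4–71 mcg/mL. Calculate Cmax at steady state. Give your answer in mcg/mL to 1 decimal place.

66.8 mcg/mL

k = ln2/t½ = ln2/6 ≈ 0.115525 h⁻¹; fraction remaining f = e^(−kτ) = e^(−0.115525×23) ≈ 0.0702.
At steady state, accumulation factor R = 1/(1 − e^(−kτ)) ≈ 1.0755.
Single-dose peak C₀ = D/Vd = 2050/33 ≈ 62.121 mcg/mL.
Cmax,ss = C₀/(1 − f) ≈ 62.121/0.9298 ≈ 66.811 mcg/mL.
Peak 66.8 mcg/mL vs MTC 71 mcg/mL: below toxic threshold.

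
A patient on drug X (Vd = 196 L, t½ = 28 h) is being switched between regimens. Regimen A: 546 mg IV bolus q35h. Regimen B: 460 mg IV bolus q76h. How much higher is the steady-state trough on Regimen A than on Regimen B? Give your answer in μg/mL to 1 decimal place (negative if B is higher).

1.6 μg/mL

Regimen A: f = (1/2)^(35/28) ≈ 0.4204; Cmin,ss = (546/196)·f/(1−f) ≈ 2.021 μg/mL.
Regimen B: f = (1/2)^(76/28) ≈ 0.1524; Cmin,ss = (460/196)·f/(1−f) ≈ 0.422 μg/mL.
Difference ≈ 2.021 − 0.422 ≈ 1.599 μg/mL.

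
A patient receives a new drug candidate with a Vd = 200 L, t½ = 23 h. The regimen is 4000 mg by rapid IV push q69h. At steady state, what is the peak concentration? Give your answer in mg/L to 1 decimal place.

22.9 mg/L

The dosing interval is 3 half-lives, so f = 2^(−3) = 0.125.
At steady state, R = 1/(1 − 0.125) = 8/7.
Single-dose peak C₀ = D/Vd = 4000/200 = 20 mg/L.
Steady-state peak Cmax,ss = C₀·R = 20 × 8/7 ≈ 22.857 mg/L.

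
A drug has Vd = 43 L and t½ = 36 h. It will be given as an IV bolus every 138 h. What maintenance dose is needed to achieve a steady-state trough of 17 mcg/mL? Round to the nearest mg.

9689 mg

τ/t½ = 138/36 ≈ 3.8333, so f = (1/2)^(138/36) ≈ 0.070154.
Cmin,ss = (D/Vd)·f/(1−f), so D = Cmin,ss·Vd·(1−f)/f.
D = 17 × 43 × (1−f)/f ≈ 17 × 43 × 13.25435 ≈ 9688.93 mg.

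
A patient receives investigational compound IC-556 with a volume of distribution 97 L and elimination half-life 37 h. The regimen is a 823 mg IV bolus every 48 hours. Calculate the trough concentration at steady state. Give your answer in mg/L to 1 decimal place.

5.8 mg/L

τ/t½ = 48/37 ≈ 1.2973, so fraction remaining f = (1/2)^(48/37) ≈ 0.4069.
Single-dose peak C₀ = D/Vd = 823/97 ≈ 8.485 mg/L.
Steady-state trough Cmin,ss = C₀·f/(1−f) ≈ 8.485 × 0.4069/0.5931 ≈ 5.821 mg/L.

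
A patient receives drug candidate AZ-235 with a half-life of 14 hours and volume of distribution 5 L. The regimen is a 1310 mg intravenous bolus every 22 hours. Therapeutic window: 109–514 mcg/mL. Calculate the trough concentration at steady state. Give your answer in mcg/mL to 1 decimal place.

132.9 mcg/mL

τ/t½ = 22/14 ≈ 1.5714, so fraction remaining f = (1/2)^(22/14) ≈ 0.3365.
Single-dose peak C₀ = D/Vd = 1310/5 ≈ 262.000 mcg/mL.
Steady-state trough Cmin,ss = C₀·f/(1−f) ≈ 262.000 × 0.3365/0.6635 ≈ 132.876 mcg/mL.
Trough 132.9 mcg/mL vs MEC 109 mcg/mL: adequate.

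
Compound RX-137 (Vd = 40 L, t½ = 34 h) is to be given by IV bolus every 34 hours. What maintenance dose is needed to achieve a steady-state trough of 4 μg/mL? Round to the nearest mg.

τ/t½ = 34/34 ≈ 1, so f = (1/2)^(34/34) ≈ 0.500000.
Cmin,ss = (D/Vd)·f/(1−f), so D = Cmin,ss·Vd·(1−f)/f.
D = 4 × 40 × (1−f)/f ≈ 4 × 40 × 1.00000 ≈ 160.00 mg.

160 mg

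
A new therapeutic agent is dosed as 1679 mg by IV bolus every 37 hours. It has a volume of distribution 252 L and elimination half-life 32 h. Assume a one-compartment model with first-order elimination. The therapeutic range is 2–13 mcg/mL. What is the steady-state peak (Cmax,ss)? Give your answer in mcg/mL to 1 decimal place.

12.1 mcg/mL

k = ln2/t½ = ln2/32 ≈ 0.021661 h⁻¹; fraction remaining f = e^(−kτ) = e^(−0.021661×37) ≈ 0.4487.
At steady state, accumulation factor R = 1/(1 − e^(−kτ)) ≈ 1.8139.
Each bolus raises the concentration by D/Vd = 1679/252 ≈ 6.663 mcg/mL.
Cmax,ss = C₀/(1 − f) ≈ 6.663/0.5513 ≈ 12.086 mcg/mL.
Peak 12.1 mcg/mL vs MTC 13 mcg/mL: below toxic threshold.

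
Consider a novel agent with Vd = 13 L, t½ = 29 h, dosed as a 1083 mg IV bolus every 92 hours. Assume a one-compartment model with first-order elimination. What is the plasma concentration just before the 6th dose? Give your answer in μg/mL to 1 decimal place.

10.4 μg/mL

f = (1/2)^(τ/t½) = (1/2)^(92/29) ≈ 0.1109.
C₀ = D/Vd = 1083/13 ≈ 83.308 μg/mL.
Before the 6th dose, 5 doses have been given. Superposition: Cmin = C₀·(f + f² + … + f^5).
≈ 83.308 × (0.1109 + 0.0123 + 0.0014 + 0.0002 + 0.0000) ≈ 83.308 × 0.1248 ≈ 10.397 μg/mL.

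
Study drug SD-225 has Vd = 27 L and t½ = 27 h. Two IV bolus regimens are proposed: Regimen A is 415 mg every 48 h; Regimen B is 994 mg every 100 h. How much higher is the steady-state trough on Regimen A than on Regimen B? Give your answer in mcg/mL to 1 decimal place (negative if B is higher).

Regimen A: f = (1/2)^(48/27) ≈ 0.2916; Cmin,ss = (415/27)·f/(1−f) ≈ 6.327 mcg/mL.
Regimen B: f = (1/2)^(100/27) ≈ 0.0767; Cmin,ss = (994/27)·f/(1−f) ≈ 3.058 mcg/mL.
Difference ≈ 6.327 − 3.058 ≈ 3.269 mcg/mL.

3.3 mcg/mL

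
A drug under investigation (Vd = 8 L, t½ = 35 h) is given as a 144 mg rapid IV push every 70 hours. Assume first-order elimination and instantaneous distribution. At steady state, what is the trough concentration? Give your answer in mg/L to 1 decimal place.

6.0 mg/L

τ = 70 h = 2 half-lives, so f = (1/2)^2 = 0.25.
At steady state, R = 1/(1 − 0.25) = 4/3.
Single-dose peak C₀ = D/Vd = 144/8 = 18 mg/L.
Steady-state peak Cmax,ss = C₀·R = 18 × 4/3 ≈ 24.000 mg/L.
Steady-state trough Cmin,ss = Cmax,ss·f ≈ 24.000 × 0.25 ≈ 6.000 mg/L.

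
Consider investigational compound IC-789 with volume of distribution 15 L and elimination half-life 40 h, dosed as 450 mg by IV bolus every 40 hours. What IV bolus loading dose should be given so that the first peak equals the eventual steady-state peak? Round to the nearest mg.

900 mg

f = (1/2)^(40/40) ≈ 0.500000; accumulation ratio R = 1/(1−f) ≈ 2.00000.
Loading dose to hit Cmax,ss on first dose: D_load = D_maint·R ≈ 450 × 2.00000 ≈ 900.00 mg.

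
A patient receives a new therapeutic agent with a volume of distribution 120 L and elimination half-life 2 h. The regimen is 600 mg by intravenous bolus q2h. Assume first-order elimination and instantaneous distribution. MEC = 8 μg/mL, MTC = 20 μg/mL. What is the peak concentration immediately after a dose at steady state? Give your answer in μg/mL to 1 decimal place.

τ = 2 h = 1 half-life, so f = (1/2)^1 = 0.5.
Accumulation ratio R = 1/(1 − f) = 1/0.5 = 2/1.
Single-dose peak C₀ = D/Vd = 600/120 = 5 μg/mL.
Steady-state peak Cmax,ss = C₀·R = 5 × 2/1 ≈ 10.000 μg/mL.
Peak 10.0 μg/mL vs MTC 20 μg/mL: below toxic threshold.

10.0 μg/mL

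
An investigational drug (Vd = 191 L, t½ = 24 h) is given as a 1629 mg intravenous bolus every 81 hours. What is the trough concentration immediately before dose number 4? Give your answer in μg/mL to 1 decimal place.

f = (1/2)^(τ/t½) = (1/2)^(81/24) ≈ 0.0964.
C₀ = D/Vd = 1629/191 ≈ 8.529 μg/mL.
Before the 4th dose, 3 doses have been given. Superposition: Cmin = C₀·(f + f² + … + f^3).
≈ 8.529 × (0.0964 + 0.0093 + 0.0009) ≈ 8.529 × 0.1066 ≈ 0.909 μg/mL.

0.9 μg/mL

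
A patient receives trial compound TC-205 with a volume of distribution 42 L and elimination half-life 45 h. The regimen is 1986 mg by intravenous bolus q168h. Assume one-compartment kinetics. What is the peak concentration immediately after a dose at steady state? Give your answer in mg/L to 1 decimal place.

τ/t½ = 168/45 ≈ 3.7333, so fraction remaining f = (1/2)^(168/45) ≈ 0.0752.
Accumulation ratio R = 1/(1 − f) ≈ 1/0.9248 ≈ 1.0813.
Each bolus raises the concentration by D/Vd = 1986/42 ≈ 47.286 mg/L.
Steady-state peak Cmax,ss = C₀·R ≈ 47.286 × 1.0813 ≈ 51.130 mg/L.

51.1 mg/L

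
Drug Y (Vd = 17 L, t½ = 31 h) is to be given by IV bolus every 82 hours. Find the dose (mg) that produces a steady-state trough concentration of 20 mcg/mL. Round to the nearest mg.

1787 mg

τ/t½ = 82/31 ≈ 2.6452, so f = (1/2)^(82/31) ≈ 0.159855.
Cmin,ss = (D/Vd)·f/(1−f), so D = Cmin,ss·Vd·(1−f)/f.
D = 20 × 17 × (1−f)/f ≈ 20 × 17 × 5.25567 ≈ 1786.93 mg.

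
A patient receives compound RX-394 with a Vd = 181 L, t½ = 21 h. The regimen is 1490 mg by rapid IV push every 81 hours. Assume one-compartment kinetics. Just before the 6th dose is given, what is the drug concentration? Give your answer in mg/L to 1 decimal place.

0.6 mg/L

f = (1/2)^(τ/t½) = (1/2)^(81/21) ≈ 0.0690.
C₀ = D/Vd = 1490/181 ≈ 8.232 mg/L.
Before the 6th dose, 5 doses have been given. Superposition: Cmin = C₀·(f + f² + … + f^5).
≈ 8.232 × (0.0690 + 0.0048 + 0.0003 + 0.0000 + 0.0000) ≈ 8.232 × 0.0741 ≈ 0.610 mg/L.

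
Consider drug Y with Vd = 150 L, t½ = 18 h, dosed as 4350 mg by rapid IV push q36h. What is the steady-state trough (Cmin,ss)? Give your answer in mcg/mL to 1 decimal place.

9.7 mcg/mL

The dosing interval is 2 half-lives, so f = 2^(−2) = 0.25.
At steady state, R = 1/(1 − 0.25) = 4/3.
Single-dose peak C₀ = D/Vd = 4350/150 = 29 mcg/mL.
Steady-state peak Cmax,ss = C₀·R = 29 × 4/3 ≈ 38.667 mcg/mL.
Steady-state trough Cmin,ss = Cmax,ss·f ≈ 38.667 × 0.25 ≈ 9.667 mcg/mL.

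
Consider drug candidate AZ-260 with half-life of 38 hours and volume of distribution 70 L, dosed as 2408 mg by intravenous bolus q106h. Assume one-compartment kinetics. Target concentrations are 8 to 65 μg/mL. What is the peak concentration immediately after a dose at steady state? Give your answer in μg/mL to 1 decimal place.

40.2 μg/mL

Over one 106-h interval, 106/38 ≈ 2.7895 half-lives elapse, leaving f ≈ 0.1446 of each dose.
At steady state, accumulation factor R = 1/(1 − e^(−kτ)) ≈ 1.1690.
Each bolus raises the concentration by D/Vd = 2408/70 ≈ 34.400 μg/mL.
Steady-state peak Cmax,ss = C₀·R ≈ 34.400 × 1.1690 ≈ 40.214 μg/mL.
Peak 40.2 μg/mL vs MTC 65 μg/mL: below toxic threshold.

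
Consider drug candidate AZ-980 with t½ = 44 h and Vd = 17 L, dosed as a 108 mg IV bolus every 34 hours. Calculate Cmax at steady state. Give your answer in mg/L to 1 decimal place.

15.3 mg/L

τ/t½ = 34/44 ≈ 0.77273, so fraction remaining f = (1/2)^(34/44) ≈ 0.5853.
At steady state, accumulation factor R = 1/(1 − e^(−kτ)) ≈ 2.4114.
Each bolus raises the concentration by D/Vd = 108/17 ≈ 6.353 mg/L.
Steady-state peak Cmax,ss = C₀·R ≈ 6.353 × 2.4114 ≈ 15.320 mg/L.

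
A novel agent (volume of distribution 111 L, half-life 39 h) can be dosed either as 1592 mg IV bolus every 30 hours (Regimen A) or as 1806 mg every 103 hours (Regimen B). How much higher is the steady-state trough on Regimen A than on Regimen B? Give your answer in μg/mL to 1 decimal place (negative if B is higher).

17.3 μg/mL

Regimen A: f = (1/2)^(30/39) ≈ 0.5867; Cmin,ss = (1592/111)·f/(1−f) ≈ 20.360 μg/mL.
Regimen B: f = (1/2)^(103/39) ≈ 0.1603; Cmin,ss = (1806/111)·f/(1−f) ≈ 3.106 μg/mL.
Difference ≈ 20.360 − 3.106 ≈ 17.254 μg/mL.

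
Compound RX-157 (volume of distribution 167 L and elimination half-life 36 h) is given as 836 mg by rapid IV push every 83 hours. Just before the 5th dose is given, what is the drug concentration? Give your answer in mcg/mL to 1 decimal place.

f = (1/2)^(τ/t½) = (1/2)^(83/36) ≈ 0.2023.
C₀ = D/Vd = 836/167 ≈ 5.006 mcg/mL.
Before the 5th dose, 4 doses have been given. Superposition: Cmin = C₀·(f + f² + … + f^4).
≈ 5.006 × (0.2023 + 0.0409 + 0.0083 + 0.0017) ≈ 5.006 × 0.2532 ≈ 1.268 mcg/mL.

1.3 mcg/mL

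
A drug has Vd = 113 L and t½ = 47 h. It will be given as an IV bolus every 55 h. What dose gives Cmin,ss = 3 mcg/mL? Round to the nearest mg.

τ/t½ = 55/47 ≈ 1.1702, so f = (1/2)^(55/47) ≈ 0.444356.
Cmin,ss = (D/Vd)·f/(1−f), so D = Cmin,ss·Vd·(1−f)/f.
D = 3 × 113 × (1−f)/f ≈ 3 × 113 × 1.25045 ≈ 423.90 mg.

424 mg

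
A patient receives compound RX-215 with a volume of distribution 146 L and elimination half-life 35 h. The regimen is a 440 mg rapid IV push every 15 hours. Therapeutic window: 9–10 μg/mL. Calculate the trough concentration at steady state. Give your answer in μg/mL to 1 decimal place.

k = ln2/t½ = ln2/35 ≈ 0.019804 h⁻¹; fraction remaining f = e^(−kτ) = e^(−0.019804×15) ≈ 0.7430.
Accumulation ratio R = 1/(1 − f) ≈ 1/0.2570 ≈ 3.8911.
Each bolus raises the concentration by D/Vd = 440/146 ≈ 3.014 μg/mL.
Cmax,ss = C₀/(1 − f) ≈ 3.014/0.2570 ≈ 11.728 μg/mL.
One interval later, Cmin,ss = Cmax,ss·e^(−kτ) ≈ 11.728 × 0.7430 ≈ 8.714 μg/mL.
Trough 8.7 μg/mL vs MEC 9 μg/mL: subtherapeutic.

8.7 μg/mL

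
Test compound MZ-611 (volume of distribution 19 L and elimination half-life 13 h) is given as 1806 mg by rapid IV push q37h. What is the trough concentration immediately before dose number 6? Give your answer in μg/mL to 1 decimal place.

15.4 μg/mL

f = (1/2)^(τ/t½) = (1/2)^(37/13) ≈ 0.1391.
C₀ = D/Vd = 1806/19 ≈ 95.053 μg/mL.
Before the 6th dose, 5 doses have been given. Superposition: Cmin = C₀·(f + f² + … + f^5).
≈ 95.053 × (0.1391 + 0.0193 + 0.0027 + 0.0004 + 0.0001) ≈ 95.053 × 0.1616 ≈ 15.361 μg/mL.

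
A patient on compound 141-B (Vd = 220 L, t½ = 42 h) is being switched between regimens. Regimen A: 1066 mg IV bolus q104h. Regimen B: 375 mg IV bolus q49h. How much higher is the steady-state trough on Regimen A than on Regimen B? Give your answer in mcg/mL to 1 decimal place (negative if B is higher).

-0.3 mcg/mL

Regimen A: f = (1/2)^(104/42) ≈ 0.1797; Cmin,ss = (1066/220)·f/(1−f) ≈ 1.061 mcg/mL.
Regimen B: f = (1/2)^(49/42) ≈ 0.4454; Cmin,ss = (375/220)·f/(1−f) ≈ 1.369 mcg/mL.
Difference ≈ 1.061 − 1.369 ≈ -0.308 mcg/mL.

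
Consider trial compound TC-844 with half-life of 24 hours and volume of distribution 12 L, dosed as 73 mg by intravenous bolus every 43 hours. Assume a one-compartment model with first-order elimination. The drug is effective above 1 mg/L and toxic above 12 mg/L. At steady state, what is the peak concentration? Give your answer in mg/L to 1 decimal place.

8.6 mg/L

Over one 43-h interval, 43/24 ≈ 1.7917 half-lives elapse, leaving f ≈ 0.2888 of each dose.
Accumulation ratio R = 1/(1 − f) ≈ 1/0.7112 ≈ 1.4061.
Single-dose peak C₀ = D/Vd = 73/12 ≈ 6.083 mg/L.
Steady-state peak Cmax,ss = C₀·R ≈ 6.083 × 1.4061 ≈ 8.553 mg/L.
Peak 8.6 mg/L vs MTC 12 mg/L: below toxic threshold.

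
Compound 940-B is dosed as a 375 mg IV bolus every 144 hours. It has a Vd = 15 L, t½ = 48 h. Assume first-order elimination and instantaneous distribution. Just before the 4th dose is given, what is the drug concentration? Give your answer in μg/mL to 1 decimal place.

3.6 μg/mL

f = (1/2)^(τ/t½) = (1/2)^(144/48) ≈ 0.1250.
C₀ = D/Vd = 375/15 ≈ 25.000 μg/mL.
Before the 4th dose, 3 doses have been given. Superposition: Cmin = C₀·(f + f² + … + f^3).
≈ 25.000 × (0.1250 + 0.0156 + 0.0020) ≈ 25.000 × 0.1426 ≈ 3.565 μg/mL.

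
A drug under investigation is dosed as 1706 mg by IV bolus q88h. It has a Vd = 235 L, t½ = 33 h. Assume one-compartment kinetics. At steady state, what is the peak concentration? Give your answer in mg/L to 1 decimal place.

τ/t½ = 88/33 ≈ 2.6667, so fraction remaining f = (1/2)^(88/33) ≈ 0.1575.
At steady state, accumulation factor R = 1/(1 − e^(−kτ)) ≈ 1.1869.
Each bolus raises the concentration by D/Vd = 1706/235 ≈ 7.260 mg/L.
Steady-state peak Cmax,ss = C₀·R ≈ 7.260 × 1.1869 ≈ 8.617 mg/L.

8.6 mg/L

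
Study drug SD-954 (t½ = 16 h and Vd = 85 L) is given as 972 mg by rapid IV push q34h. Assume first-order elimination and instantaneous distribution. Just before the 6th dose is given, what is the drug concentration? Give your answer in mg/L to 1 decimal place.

3.4 mg/L

f = (1/2)^(τ/t½) = (1/2)^(34/16) ≈ 0.2293.
C₀ = D/Vd = 972/85 ≈ 11.435 mg/L.
Before the 6th dose, 5 doses have been given. Superposition: Cmin = C₀·(f + f² + … + f^5).
≈ 11.435 × (0.2293 + 0.0526 + 0.0121 + 0.0028 + 0.0006) ≈ 11.435 × 0.2974 ≈ 3.401 mg/L.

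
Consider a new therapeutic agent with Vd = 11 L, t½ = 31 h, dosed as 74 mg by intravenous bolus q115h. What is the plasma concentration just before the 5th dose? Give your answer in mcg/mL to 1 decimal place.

0.6 mcg/mL

f = (1/2)^(τ/t½) = (1/2)^(115/31) ≈ 0.0764.
C₀ = D/Vd = 74/11 ≈ 6.727 mcg/mL.
Before the 5th dose, 4 doses have been given. Superposition: Cmin = C₀·(f + f² + … + f^4).
≈ 6.727 × (0.0764 + 0.0058 + 0.0004 + 0.0000) ≈ 6.727 × 0.0826 ≈ 0.556 mcg/mL.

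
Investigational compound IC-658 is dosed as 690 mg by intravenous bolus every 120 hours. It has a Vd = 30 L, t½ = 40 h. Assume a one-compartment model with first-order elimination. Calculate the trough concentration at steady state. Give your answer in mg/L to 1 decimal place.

τ = 120 h = 3 half-lives, so f = (1/2)^3 = 0.125.
Accumulation ratio R = 1/(1 − f) = 1/0.875 = 8/7.
Single-dose peak C₀ = D/Vd = 690/30 = 23 mg/L.
Steady-state peak Cmax,ss = C₀·R = 23 × 8/7 ≈ 26.286 mg/L.
Steady-state trough Cmin,ss = Cmax,ss·f ≈ 26.286 × 0.125 ≈ 3.286 mg/L.

3.3 mg/L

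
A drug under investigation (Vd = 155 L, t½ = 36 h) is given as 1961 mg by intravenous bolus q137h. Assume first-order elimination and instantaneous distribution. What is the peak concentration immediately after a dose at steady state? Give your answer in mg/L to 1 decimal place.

Over one 137-h interval, 137/36 ≈ 3.8056 half-lives elapse, leaving f ≈ 0.0715 of each dose.
Accumulation ratio R = 1/(1 − f) ≈ 1/0.9285 ≈ 1.0770.
Single-dose peak C₀ = D/Vd = 1961/155 ≈ 12.652 mg/L.
Steady-state peak Cmax,ss = C₀·R ≈ 12.652 × 1.0770 ≈ 13.626 mg/L.

13.6 mg/L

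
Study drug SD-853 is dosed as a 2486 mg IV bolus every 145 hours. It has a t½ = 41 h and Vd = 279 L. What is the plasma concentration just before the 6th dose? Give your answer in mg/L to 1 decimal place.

f = (1/2)^(τ/t½) = (1/2)^(145/41) ≈ 0.0862.
C₀ = D/Vd = 2486/279 ≈ 8.910 mg/L.
Before the 6th dose, 5 doses have been given. Superposition: Cmin = C₀·(f + f² + … + f^5).
≈ 8.910 × (0.0862 + 0.0074 + 0.0006 + 0.0001 + 0.0000) ≈ 8.910 × 0.0943 ≈ 0.840 mg/L.

0.8 mg/L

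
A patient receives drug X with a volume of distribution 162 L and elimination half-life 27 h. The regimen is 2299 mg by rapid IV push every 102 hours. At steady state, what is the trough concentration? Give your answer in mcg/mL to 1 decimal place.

τ/t½ = 102/27 ≈ 3.7778, so fraction remaining f = (1/2)^(102/27) ≈ 0.0729.
Accumulation ratio R = 1/(1 − f) ≈ 1/0.9271 ≈ 1.0786.
Single-dose peak C₀ = D/Vd = 2299/162 ≈ 14.191 mcg/mL.
Steady-state peak Cmax,ss = C₀·R ≈ 14.191 × 1.0786 ≈ 15.306 mcg/mL.
One interval later, Cmin,ss = Cmax,ss·e^(−kτ) ≈ 15.306 × 0.0729 ≈ 1.116 mcg/mL.

1.1 mcg/mL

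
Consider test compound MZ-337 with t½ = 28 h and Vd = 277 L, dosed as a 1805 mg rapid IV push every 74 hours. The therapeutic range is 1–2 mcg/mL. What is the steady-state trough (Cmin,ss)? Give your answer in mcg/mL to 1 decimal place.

1.2 mcg/mL

τ/t½ = 74/28 ≈ 2.6429, so fraction remaining f = (1/2)^(74/28) ≈ 0.1601.
Accumulation ratio R = 1/(1 − f) ≈ 1/0.8399 ≈ 1.1906.
Each bolus raises the concentration by D/Vd = 1805/277 ≈ 6.516 mcg/mL.
Steady-state peak Cmax,ss = C₀·R ≈ 6.516 × 1.1906 ≈ 7.758 mcg/mL.
Steady-state trough Cmin,ss = Cmax,ss·f ≈ 7.758 × 0.1601 ≈ 1.242 mcg/mL.
Trough 1.2 mcg/mL vs MEC 1 mcg/mL: adequate.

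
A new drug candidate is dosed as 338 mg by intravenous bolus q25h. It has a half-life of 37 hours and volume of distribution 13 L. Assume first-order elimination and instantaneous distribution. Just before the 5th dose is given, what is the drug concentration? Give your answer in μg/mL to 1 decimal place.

f = (1/2)^(τ/t½) = (1/2)^(25/37) ≈ 0.6260.
C₀ = D/Vd = 338/13 ≈ 26.000 μg/mL.
Before the 5th dose, 4 doses have been given. Superposition: Cmin = C₀·(f + f² + … + f^4).
≈ 26.000 × (0.6260 + 0.3919 + 0.2453 + 0.1536) ≈ 26.000 × 1.4168 ≈ 36.837 μg/mL.

36.8 μg/mL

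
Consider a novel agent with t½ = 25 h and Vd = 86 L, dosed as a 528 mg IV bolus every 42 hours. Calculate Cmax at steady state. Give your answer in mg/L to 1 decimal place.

Over one 42-h interval, 42/25 ≈ 1.68 half-lives elapse, leaving f ≈ 0.3121 of each dose.
Accumulation ratio R = 1/(1 − f) ≈ 1/0.6879 ≈ 1.4537.
Each bolus raises the concentration by D/Vd = 528/86 ≈ 6.140 mg/L.
Steady-state peak Cmax,ss = C₀·R ≈ 6.140 × 1.4537 ≈ 8.926 mg/L.

8.9 mg/L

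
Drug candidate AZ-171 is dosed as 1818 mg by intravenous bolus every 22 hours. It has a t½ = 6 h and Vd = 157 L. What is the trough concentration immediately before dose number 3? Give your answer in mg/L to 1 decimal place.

f = (1/2)^(τ/t½) = (1/2)^(22/6) ≈ 0.0787.
C₀ = D/Vd = 1818/157 ≈ 11.580 mg/L.
Before the 3rd dose, 2 doses have been given. Superposition: Cmin = C₀·(f + f²).
≈ 11.580 × (0.0787 + 0.0062) ≈ 11.580 × 0.0849 ≈ 0.983 mg/L.

1.0 mg/L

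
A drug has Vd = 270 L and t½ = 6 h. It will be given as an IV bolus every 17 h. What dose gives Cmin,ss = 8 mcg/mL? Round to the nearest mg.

τ/t½ = 17/6 ≈ 2.8333, so f = (1/2)^(17/6) ≈ 0.140308.
Cmin,ss = (D/Vd)·f/(1−f), so D = Cmin,ss·Vd·(1−f)/f.
D = 8 × 270 × (1−f)/f ≈ 8 × 270 × 6.12718 ≈ 13234.71 mg.

13235 mg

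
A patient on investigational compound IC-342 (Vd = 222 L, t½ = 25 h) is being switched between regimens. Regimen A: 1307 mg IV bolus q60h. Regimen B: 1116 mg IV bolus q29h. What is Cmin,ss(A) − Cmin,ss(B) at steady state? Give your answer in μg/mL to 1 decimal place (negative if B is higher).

Regimen A: f = (1/2)^(60/25) ≈ 0.1895; Cmin,ss = (1307/222)·f/(1−f) ≈ 1.377 μg/mL.
Regimen B: f = (1/2)^(29/25) ≈ 0.4475; Cmin,ss = (1116/222)·f/(1−f) ≈ 4.072 μg/mL.
Difference ≈ 1.377 − 4.072 ≈ -2.695 μg/mL.

-2.7 μg/mL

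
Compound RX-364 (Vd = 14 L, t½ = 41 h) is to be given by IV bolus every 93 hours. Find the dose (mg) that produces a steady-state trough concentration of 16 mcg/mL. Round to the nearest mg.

855 mg

τ/t½ = 93/41 ≈ 2.2683, so f = (1/2)^(93/41) ≈ 0.207575.
Cmin,ss = (D/Vd)·f/(1−f), so D = Cmin,ss·Vd·(1−f)/f.
D = 16 × 14 × (1−f)/f ≈ 16 × 14 × 3.81754 ≈ 855.13 mg.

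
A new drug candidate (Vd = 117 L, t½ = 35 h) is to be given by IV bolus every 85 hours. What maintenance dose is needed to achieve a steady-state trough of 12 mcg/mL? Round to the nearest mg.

6155 mg

τ/t½ = 85/35 ≈ 2.4286, so f = (1/2)^(85/35) ≈ 0.185749.
Cmin,ss = (D/Vd)·f/(1−f), so D = Cmin,ss·Vd·(1−f)/f.
D = 12 × 117 × (1−f)/f ≈ 12 × 117 × 4.38361 ≈ 6154.59 mg.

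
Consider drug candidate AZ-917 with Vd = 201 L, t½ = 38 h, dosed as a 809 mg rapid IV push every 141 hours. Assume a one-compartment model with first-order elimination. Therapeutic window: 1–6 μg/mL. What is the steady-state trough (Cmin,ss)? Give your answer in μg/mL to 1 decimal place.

0.3 μg/mL

Over one 141-h interval, 141/38 ≈ 3.7105 half-lives elapse, leaving f ≈ 0.0764 of each dose.
Single-dose peak C₀ = D/Vd = 809/201 ≈ 4.025 μg/mL.
Steady-state trough Cmin,ss = C₀·f/(1−f) ≈ 4.025 × 0.0764/0.9236 ≈ 0.333 μg/mL.
Trough 0.3 μg/mL vs MEC 1 μg/mL: subtherapeutic.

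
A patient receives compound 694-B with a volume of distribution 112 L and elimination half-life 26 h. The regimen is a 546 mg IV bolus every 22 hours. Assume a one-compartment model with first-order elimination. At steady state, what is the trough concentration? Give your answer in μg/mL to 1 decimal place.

τ/t½ = 22/26 ≈ 0.84615, so fraction remaining f = (1/2)^(22/26) ≈ 0.5563.
Single-dose peak C₀ = D/Vd = 546/112 ≈ 4.875 μg/mL.
Steady-state trough Cmin,ss = C₀·f/(1−f) ≈ 4.875 × 0.5563/0.4437 ≈ 6.112 μg/mL.

6.1 μg/mL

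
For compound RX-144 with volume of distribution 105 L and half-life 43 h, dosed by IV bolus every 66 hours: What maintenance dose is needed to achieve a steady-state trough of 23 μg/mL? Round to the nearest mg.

τ/t½ = 66/43 ≈ 1.5349, so f = (1/2)^(66/43) ≈ 0.345107.
Cmin,ss = (D/Vd)·f/(1−f), so D = Cmin,ss·Vd·(1−f)/f.
D = 23 × 105 × (1−f)/f ≈ 23 × 105 × 1.89765 ≈ 4582.82 mg.

4583 mg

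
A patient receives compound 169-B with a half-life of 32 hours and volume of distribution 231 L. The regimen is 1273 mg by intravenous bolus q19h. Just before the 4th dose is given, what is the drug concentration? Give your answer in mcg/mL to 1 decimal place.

7.7 mcg/mL

f = (1/2)^(τ/t½) = (1/2)^(19/32) ≈ 0.6626.
C₀ = D/Vd = 1273/231 ≈ 5.511 mcg/mL.
Before the 4th dose, 3 doses have been given. Superposition: Cmin = C₀·(f + f² + … + f^3).
≈ 5.511 × (0.6626 + 0.4390 + 0.2909) ≈ 5.511 × 1.3925 ≈ 7.674 mcg/mL.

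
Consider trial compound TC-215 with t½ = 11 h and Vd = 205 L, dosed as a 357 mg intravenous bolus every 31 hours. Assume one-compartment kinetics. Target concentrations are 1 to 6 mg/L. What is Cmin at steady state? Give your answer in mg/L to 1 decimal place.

0.3 mg/L

Over one 31-h interval, 31/11 ≈ 2.8182 half-lives elapse, leaving f ≈ 0.1418 of each dose.
Accumulation ratio R = 1/(1 − f) ≈ 1/0.8582 ≈ 1.1652.
Each bolus raises the concentration by D/Vd = 357/205 ≈ 1.741 mg/L.
Cmax,ss = C₀/(1 − f) ≈ 1.741/0.8582 ≈ 2.029 mg/L.
Steady-state trough Cmin,ss = Cmax,ss·f ≈ 2.029 × 0.1418 ≈ 0.288 mg/L.
Trough 0.3 mg/L vs MEC 1 mg/L: subtherapeutic.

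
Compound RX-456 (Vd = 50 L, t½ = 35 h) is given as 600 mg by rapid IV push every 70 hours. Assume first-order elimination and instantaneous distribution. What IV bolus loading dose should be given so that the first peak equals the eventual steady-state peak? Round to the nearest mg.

f = (1/2)^(70/35) ≈ 0.250000; accumulation ratio R = 1/(1−f) ≈ 1.33333.
Loading dose to hit Cmax,ss on first dose: D_load = D_maint·R ≈ 600 × 1.33333 ≈ 800.00 mg.

800 mg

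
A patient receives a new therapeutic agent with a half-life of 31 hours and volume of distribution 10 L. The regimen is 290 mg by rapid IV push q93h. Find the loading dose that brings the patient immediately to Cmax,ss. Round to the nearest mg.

331 mg

f = (1/2)^(93/31) ≈ 0.125000; accumulation ratio R = 1/(1−f) ≈ 1.14286.
Loading dose to hit Cmax,ss on first dose: D_load = D_maint·R ≈ 290 × 1.14286 ≈ 331.43 mg.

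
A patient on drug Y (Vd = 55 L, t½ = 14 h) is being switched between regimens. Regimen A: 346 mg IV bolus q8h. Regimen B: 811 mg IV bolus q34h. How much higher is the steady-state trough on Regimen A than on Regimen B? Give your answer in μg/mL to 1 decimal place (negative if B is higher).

Regimen A: f = (1/2)^(8/14) ≈ 0.6730; Cmin,ss = (346/55)·f/(1−f) ≈ 12.947 μg/mL.
Regimen B: f = (1/2)^(34/14) ≈ 0.1857; Cmin,ss = (811/55)·f/(1−f) ≈ 3.363 μg/mL.
Difference ≈ 12.947 − 3.363 ≈ 9.584 μg/mL.

9.6 μg/mL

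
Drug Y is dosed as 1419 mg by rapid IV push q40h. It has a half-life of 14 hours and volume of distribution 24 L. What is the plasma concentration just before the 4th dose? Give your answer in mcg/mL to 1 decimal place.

f = (1/2)^(τ/t½) = (1/2)^(40/14) ≈ 0.1380.
C₀ = D/Vd = 1419/24 ≈ 59.125 mcg/mL.
Before the 4th dose, 3 doses have been given. Superposition: Cmin = C₀·(f + f² + … + f^3).
≈ 59.125 × (0.1380 + 0.0190 + 0.0026) ≈ 59.125 × 0.1596 ≈ 9.436 mcg/mL.

9.4 mcg/mL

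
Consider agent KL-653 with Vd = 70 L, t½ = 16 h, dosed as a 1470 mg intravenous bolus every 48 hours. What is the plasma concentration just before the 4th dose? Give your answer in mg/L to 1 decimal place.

f = (1/2)^(τ/t½) = (1/2)^(48/16) ≈ 0.1250.
C₀ = D/Vd = 1470/70 ≈ 21.000 mg/L.
Before the 4th dose, 3 doses have been given. Superposition: Cmin = C₀·(f + f² + … + f^3).
≈ 21.000 × (0.1250 + 0.0156 + 0.0020) ≈ 21.000 × 0.1426 ≈ 2.995 mg/L.

3.0 mg/L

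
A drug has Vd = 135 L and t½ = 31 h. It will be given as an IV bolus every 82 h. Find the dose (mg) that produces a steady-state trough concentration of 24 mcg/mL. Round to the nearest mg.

17028 mg

τ/t½ = 82/31 ≈ 2.6452, so f = (1/2)^(82/31) ≈ 0.159855.
Cmin,ss = (D/Vd)·f/(1−f), so D = Cmin,ss·Vd·(1−f)/f.
D = 24 × 135 × (1−f)/f ≈ 24 × 135 × 5.25567 ≈ 17028.37 mg.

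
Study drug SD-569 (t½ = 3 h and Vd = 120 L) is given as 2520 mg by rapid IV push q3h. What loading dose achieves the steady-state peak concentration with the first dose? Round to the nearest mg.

5040 mg

f = (1/2)^(3/3) ≈ 0.500000; accumulation ratio R = 1/(1−f) ≈ 2.00000.
Loading dose to hit Cmax,ss on first dose: D_load = D_maint·R ≈ 2520 × 2.00000 ≈ 5040.00 mg.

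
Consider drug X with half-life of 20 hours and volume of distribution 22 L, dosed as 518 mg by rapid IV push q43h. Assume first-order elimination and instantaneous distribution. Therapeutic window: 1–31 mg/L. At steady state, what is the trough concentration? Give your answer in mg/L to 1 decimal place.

6.8 mg/L

k = ln2/t½ = ln2/20 ≈ 0.034657 h⁻¹; fraction remaining f = e^(−kτ) = e^(−0.034657×43) ≈ 0.2253.
Accumulation ratio R = 1/(1 − f) ≈ 1/0.7747 ≈ 1.2908.
Single-dose peak C₀ = D/Vd = 518/22 ≈ 23.545 mg/L.
Steady-state peak Cmax,ss = C₀·R ≈ 23.545 × 1.2908 ≈ 30.392 mg/L.
One interval later, Cmin,ss = Cmax,ss·e^(−kτ) ≈ 30.392 × 0.2253 ≈ 6.847 mg/L.
Trough 6.8 mg/L vs MEC 1 mg/L: adequate.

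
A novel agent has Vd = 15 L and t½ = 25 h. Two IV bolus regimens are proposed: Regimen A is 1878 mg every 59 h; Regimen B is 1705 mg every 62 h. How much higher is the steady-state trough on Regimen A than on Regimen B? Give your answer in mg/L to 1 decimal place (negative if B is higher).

5.5 mg/L

Regimen A: f = (1/2)^(59/25) ≈ 0.1948; Cmin,ss = (1878/15)·f/(1−f) ≈ 30.289 mg/L.
Regimen B: f = (1/2)^(62/25) ≈ 0.1792; Cmin,ss = (1705/15)·f/(1−f) ≈ 24.816 mg/L.
Difference ≈ 30.289 − 24.816 ≈ 5.473 mg/L.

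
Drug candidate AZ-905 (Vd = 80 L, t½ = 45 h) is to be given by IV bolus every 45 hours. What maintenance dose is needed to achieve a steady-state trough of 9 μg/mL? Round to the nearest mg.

720 mg

τ/t½ = 45/45 ≈ 1, so f = (1/2)^(45/45) ≈ 0.500000.
Cmin,ss = (D/Vd)·f/(1−f), so D = Cmin,ss·Vd·(1−f)/f.
D = 9 × 80 × (1−f)/f ≈ 9 × 80 × 1.00000 ≈ 720.00 mg.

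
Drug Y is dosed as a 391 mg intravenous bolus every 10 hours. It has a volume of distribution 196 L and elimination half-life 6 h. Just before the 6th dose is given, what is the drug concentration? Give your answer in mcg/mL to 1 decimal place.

f = (1/2)^(τ/t½) = (1/2)^(10/6) ≈ 0.3150.
C₀ = D/Vd = 391/196 ≈ 1.995 mcg/mL.
Before the 6th dose, 5 doses have been given. Superposition: Cmin = C₀·(f + f² + … + f^5).
≈ 1.995 × (0.3150 + 0.0992 + 0.0313 + 0.0098 + 0.0031) ≈ 1.995 × 0.4584 ≈ 0.915 mcg/mL.

0.9 mcg/mL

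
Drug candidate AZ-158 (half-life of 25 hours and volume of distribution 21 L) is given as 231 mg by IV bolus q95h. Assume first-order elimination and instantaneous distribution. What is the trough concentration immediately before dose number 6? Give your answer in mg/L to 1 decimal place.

f = (1/2)^(τ/t½) = (1/2)^(95/25) ≈ 0.0718.
C₀ = D/Vd = 231/21 ≈ 11.000 mg/L.
Before the 6th dose, 5 doses have been given. Superposition: Cmin = C₀·(f + f² + … + f^5).
≈ 11.000 × (0.0718 + 0.0052 + 0.0004 + 0.0000 + 0.0000) ≈ 11.000 × 0.0774 ≈ 0.851 mg/L.

0.9 mg/L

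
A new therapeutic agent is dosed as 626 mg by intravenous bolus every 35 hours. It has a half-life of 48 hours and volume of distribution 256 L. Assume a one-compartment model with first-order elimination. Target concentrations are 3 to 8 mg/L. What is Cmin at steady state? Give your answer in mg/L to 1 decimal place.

τ/t½ = 35/48 ≈ 0.72917, so fraction remaining f = (1/2)^(35/48) ≈ 0.6033.
Accumulation ratio R = 1/(1 − f) ≈ 1/0.3967 ≈ 2.5208.
Single-dose peak C₀ = D/Vd = 626/256 ≈ 2.445 mg/L.
Steady-state peak Cmax,ss = C₀·R ≈ 2.445 × 2.5208 ≈ 6.163 mg/L.
Steady-state trough Cmin,ss = Cmax,ss·f ≈ 6.163 × 0.6033 ≈ 3.718 mg/L.
Trough 3.7 mg/L vs MEC 3 mg/L: adequate.

3.7 mg/L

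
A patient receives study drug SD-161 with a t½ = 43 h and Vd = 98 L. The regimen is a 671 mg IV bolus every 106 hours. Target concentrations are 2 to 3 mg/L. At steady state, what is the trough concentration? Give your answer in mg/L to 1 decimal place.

τ/t½ = 106/43 ≈ 2.4651, so fraction remaining f = (1/2)^(106/43) ≈ 0.1811.
Each bolus raises the concentration by D/Vd = 671/98 ≈ 6.847 mg/L.
Steady-state trough Cmin,ss = C₀·f/(1−f) ≈ 6.847 × 0.1811/0.8189 ≈ 1.514 mg/L.
Trough 1.5 mg/L vs MEC 2 mg/L: subtherapeutic.

1.5 mg/L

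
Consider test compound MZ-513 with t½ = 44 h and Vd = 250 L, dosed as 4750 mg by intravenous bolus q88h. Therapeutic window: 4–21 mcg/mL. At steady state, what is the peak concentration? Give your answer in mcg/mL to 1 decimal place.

The dosing interval is 2 half-lives, so f = 2^(−2) = 0.25.
At steady state, R = 1/(1 − 0.25) = 4/3.
Single-dose peak C₀ = D/Vd = 4750/250 = 19 mcg/mL.
Steady-state peak Cmax,ss = C₀·R = 19 × 4/3 ≈ 25.333 mcg/mL.
Peak 25.3 mcg/mL vs MTC 21 mcg/mL: exceeds toxic threshold.

25.3 mcg/mL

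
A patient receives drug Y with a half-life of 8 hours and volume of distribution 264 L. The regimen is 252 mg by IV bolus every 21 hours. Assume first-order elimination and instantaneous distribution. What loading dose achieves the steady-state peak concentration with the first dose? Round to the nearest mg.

f = (1/2)^(21/8) ≈ 0.162105; accumulation ratio R = 1/(1−f) ≈ 1.19347.
Loading dose to hit Cmax,ss on first dose: D_load = D_maint·R ≈ 252 × 1.19347 ≈ 300.75 mg.

301 mg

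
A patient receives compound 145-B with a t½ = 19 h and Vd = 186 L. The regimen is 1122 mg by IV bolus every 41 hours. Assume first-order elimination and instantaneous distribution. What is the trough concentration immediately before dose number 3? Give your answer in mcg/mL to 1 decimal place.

1.7 mcg/mL

f = (1/2)^(τ/t½) = (1/2)^(41/19) ≈ 0.2241.
C₀ = D/Vd = 1122/186 ≈ 6.032 mcg/mL.
Before the 3rd dose, 2 doses have been given. Superposition: Cmin = C₀·(f + f²).
≈ 6.032 × (0.2241 + 0.0502) ≈ 6.032 × 0.2743 ≈ 1.655 mcg/mL.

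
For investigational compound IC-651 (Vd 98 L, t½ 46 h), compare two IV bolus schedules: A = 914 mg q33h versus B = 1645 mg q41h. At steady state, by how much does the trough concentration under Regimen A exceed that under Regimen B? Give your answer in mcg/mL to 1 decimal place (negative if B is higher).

Regimen A: f = (1/2)^(33/46) ≈ 0.6082; Cmin,ss = (914/98)·f/(1−f) ≈ 14.478 mcg/mL.
Regimen B: f = (1/2)^(41/46) ≈ 0.5391; Cmin,ss = (1645/98)·f/(1−f) ≈ 19.634 mcg/mL.
Difference ≈ 14.478 − 19.634 ≈ -5.156 mcg/mL.

-5.2 mcg/mL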